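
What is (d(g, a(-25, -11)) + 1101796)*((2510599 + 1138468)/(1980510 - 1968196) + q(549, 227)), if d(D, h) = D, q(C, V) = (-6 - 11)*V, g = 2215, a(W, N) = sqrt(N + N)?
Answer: -48433690113249/12314 ≈ -3.9332e+9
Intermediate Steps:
a(W, N) = sqrt(2)*sqrt(N) (a(W, N) = sqrt(2*N) = sqrt(2)*sqrt(N))
q(C, V) = -17*V
(d(g, a(-25, -11)) + 1101796)*((2510599 + 1138468)/(1980510 - 1968196) + q(549, 227)) = (2215 + 1101796)*((2510599 + 1138468)/(1980510 - 1968196) - 17*227) = 1104011*(3649067/12314 - 3859) = 1104011*(-43870659/12314) = -48433690113249/12314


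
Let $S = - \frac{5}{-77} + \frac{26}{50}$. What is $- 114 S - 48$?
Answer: $- \frac{220764}{1925} \approx -114.68$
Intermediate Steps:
$S = \frac{1126}{1925}$ ($S = \left(-5\right) \left(- \frac{1}{77}\right) + 26 \cdot \frac{1}{50} = \frac{5}{77} + \frac{13}{25} = \frac{1126}{1925} \approx 0.58494$)
$- 114 S - 48 = \left(-114\right) \frac{1126}{1925} - 48 = - \frac{128364}{1925} - 48 = - \frac{220764}{1925}$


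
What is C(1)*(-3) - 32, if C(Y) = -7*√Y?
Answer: -11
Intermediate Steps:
C(1)*(-3) - 32 = -7*√1*(-3) - 32 = -7*1*(-3) - 32 = -7*(-3) - 32 = 21 - 32 = -11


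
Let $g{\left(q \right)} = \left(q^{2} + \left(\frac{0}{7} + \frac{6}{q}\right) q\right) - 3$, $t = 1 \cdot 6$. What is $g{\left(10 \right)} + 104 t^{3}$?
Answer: $22567$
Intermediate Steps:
$t = 6$
$g{\left(q \right)} = 3 + q^{2}$ ($g{\left(q \right)} = \left(q^{2} + \left(0 \cdot \frac{1}{7} + \frac{6}{q}\right) q\right) - 3 = \left(q^{2} + \left(0 + \frac{6}{q}\right) q\right) - 3 = \left(q^{2} + \frac{6}{q} q\right) - 3 = \left(q^{2} + 6\right) - 3 = \left(6 + q^{2}\right) - 3 = 3 + q^{2}$)
$g{\left(10 \right)} + 104 t^{3} = \left(3 + 10^{2}\right) + 104 \cdot 6^{3} = \left(3 + 100\right) + 104 \cdot 216 = 103 + 22464 = 22567$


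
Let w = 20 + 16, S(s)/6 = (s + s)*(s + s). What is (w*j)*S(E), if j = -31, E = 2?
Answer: -107136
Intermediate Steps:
S(s) = 24*s**2 (S(s) = 6*((s + s)*(s + s)) = 6*((2*s)*(2*s)) = 6*(4*s**2) = 24*s**2)
w = 36
(w*j)*S(E) = (36*(-31))*(24*2**2) = -26784*4 = -1116*96 = -107136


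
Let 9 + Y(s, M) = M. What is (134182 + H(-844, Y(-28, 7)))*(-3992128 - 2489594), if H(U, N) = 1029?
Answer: -876400113342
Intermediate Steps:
Y(s, M) = -9 + M
(134182 + H(-844, Y(-28, 7)))*(-3992128 - 2489594) = (134182 + 1029)*(-3992128 - 2489594) = 135211*(-6481722) = -876400113342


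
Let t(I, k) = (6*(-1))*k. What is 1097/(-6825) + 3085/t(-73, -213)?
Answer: 6551053/2907450 ≈ 2.2532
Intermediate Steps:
t(I, k) = -6*k
1097/(-6825) + 3085/t(-73, -213) = 1097/(-6825) + 3085/((-6*(-213))) = 1097*(-1/6825) + 3085/1278 = -1097/6825 + 3085*(1/1278) = -1097/6825 + 3085/1278 = 6551053/2907450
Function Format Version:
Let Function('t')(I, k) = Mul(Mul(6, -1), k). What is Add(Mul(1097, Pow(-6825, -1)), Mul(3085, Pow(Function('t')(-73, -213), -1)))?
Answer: Rational(6551053, 2907450) ≈ 2.2532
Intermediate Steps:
Function('t')(I, k) = Mul(-6, k)
Add(Mul(1097, Pow(-6825, -1)), Mul(3085, Pow(Function('t')(-73, -213), -1))) = Add(Mul(1097, Pow(-6825, -1)), Mul(3085, Pow(Mul(-6, -213), -1))) = Add(Mul(1097, Rational(-1, 6825)), Mul(3085, Pow(1278, -1))) = Add(Rational(-1097, 6825), Mul(3085, Rational(1, 1278))) = Add(Rational(-1097, 6825), Rational(3085, 1278)) = Rational(6551053, 2907450)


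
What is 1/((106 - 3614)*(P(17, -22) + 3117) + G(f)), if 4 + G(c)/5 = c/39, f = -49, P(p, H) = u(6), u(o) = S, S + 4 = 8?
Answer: -39/426991277 ≈ -9.1337e-8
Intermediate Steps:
S = 4 (S = -4 + 8 = 4)
u(o) = 4
P(p, H) = 4
G(c) = -20 + 5*c/39 (G(c) = -20 + 5*(c/39) = -20 + 5*c/39)
1/((106 - 3614)*(P(17, -22) + 3117) + G(f)) = 1/((106 - 3614)*(4 + 3117) + (-20 + (5/39)*(-49))) = 1/(-3508*3121 + (-20 - 245/39)) = 1/(-10948468 - 1025/39) = 1/(-426991277/39) = -39/426991277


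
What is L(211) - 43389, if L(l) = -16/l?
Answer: -9155095/211 ≈ -43389.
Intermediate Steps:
L(211) - 43389 = -16/211 - 43389 = -9155095/211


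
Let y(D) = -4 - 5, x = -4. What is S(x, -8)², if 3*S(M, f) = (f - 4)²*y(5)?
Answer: 186624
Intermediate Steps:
y(D) = -9
S(M, f) = -3*(-4 + f)² (S(M, f) = ((f - 4)²*(-9))/3 = ((-4 + f)²*(-9))/3 = (-9*(-4 + f)²)/3 = -3*(-4 + f)²)
S(x, -8)² = (-3*(-4 - 8)²)² = (-3*(-12)²)² = (-3*144)² = (-432)² = 186624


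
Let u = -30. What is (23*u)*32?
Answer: -22080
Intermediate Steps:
(23*u)*32 = (23*(-30))*32 = -690*32 = -22080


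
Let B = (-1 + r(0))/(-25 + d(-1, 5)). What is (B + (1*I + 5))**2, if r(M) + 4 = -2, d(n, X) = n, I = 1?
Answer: 26569/676 ≈ 39.303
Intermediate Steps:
r(M) = -6 (r(M) = -4 - 2 = -6)
B = 7/26 (B = (-1 - 6)/(-25 - 1) = -7/(-26) = -7*(-1/26) = 7/26 ≈ 0.26923)
(B + (1*I + 5))**2 = (7/26 + (1*1 + 5))**2 = (7/26 + (1 + 5))**2 = (7/26 + 6)**2 = (163/26)**2 = 26569/676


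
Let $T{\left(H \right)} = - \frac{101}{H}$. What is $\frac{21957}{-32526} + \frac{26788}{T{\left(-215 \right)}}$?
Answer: $\frac{4803299417}{84234} \approx 57023.0$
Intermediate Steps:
$\frac{21957}{-32526} + \frac{26788}{T{\left(-215 \right)}} = \frac{21957}{-32526} + \frac{26788}{\left(-101\right) \frac{1}{-215}} = 21957 \left(- \frac{1}{32526}\right) + \frac{26788}{\left(-101\right) \left(- \frac{1}{215}\right)} = - \frac{563}{834} + \frac{26788}{\frac{101}{215}} = - \frac{563}{834} + 26788 \cdot \frac{215}{101} = - \frac{563}{834} + \frac{5759420}{101} = \frac{4803299417}{84234}$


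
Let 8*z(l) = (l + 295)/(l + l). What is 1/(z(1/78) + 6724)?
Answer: 16/130595 ≈ 0.00012252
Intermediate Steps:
z(l) = (295 + l)/(16*l) (z(l) = ((l + 295)/(l + l))/8 = ((295 + l)/((2*l)))/8 = ((295 + l)*(1/(2*l)))/8 = ((295 + l)/(2*l))/8 = (295 + l)/(16*l))
1/(z(1/78) + 6724) = 1/((295 + 1/78)/(16*(1/78)) + 6724) = 1/((1/16)*78*(23011/78) + 6724) = 1/(23011/16 + 6724) = 1/(130595/16) = 16/130595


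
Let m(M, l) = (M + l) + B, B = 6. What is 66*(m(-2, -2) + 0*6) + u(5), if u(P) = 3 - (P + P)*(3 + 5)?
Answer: 55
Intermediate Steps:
m(M, l) = 6 + M + l (m(M, l) = (M + l) + 6 = 6 + M + l)
u(P) = 3 - 16*P (u(P) = 3 - 2*P*8 = 3 - 16*P)
66*(m(-2, -2) + 0*6) + u(5) = 66*((6 - 2 - 2) + 0*6) + (3 - 16*5) = 66*(2 + 0) + (3 - 80) = 66*2 - 77 = 132 - 77 = 55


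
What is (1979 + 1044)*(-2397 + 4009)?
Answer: 4873076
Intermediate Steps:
(1979 + 1044)*(-2397 + 4009) = 3023*1612 = 4873076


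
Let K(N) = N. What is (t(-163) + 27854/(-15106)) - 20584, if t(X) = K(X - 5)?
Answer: -156753783/7553 ≈ -20754.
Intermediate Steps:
t(X) = -5 + X (t(X) = X - 5 = -5 + X)
(t(-163) + 27854/(-15106)) - 20584 = ((-5 - 163) + 27854/(-15106)) - 20584 = (-168 + 27854*(-1/15106)) - 20584 = (-168 - 13927/7553) - 20584 = -1282831/7553 - 20584 = -156753783/7553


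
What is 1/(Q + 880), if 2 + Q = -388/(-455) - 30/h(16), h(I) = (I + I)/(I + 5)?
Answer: 7280/6254723 ≈ 0.0011639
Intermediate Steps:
h(I) = 2*I/(5 + I) (h(I) = (2*I)/(5 + I) = 2*I/(5 + I))
Q = -151677/7280 (Q = -2 + (-388/(-455) - 30/(2*16/(5 + 16))) = -2 + (-388*(-1/455) - 30/(2*16/21)) = -2 + (388/455 - 30/(2*16*(1/21))) = -2 + (388/455 - 30/32/21) = -2 + (388/455 - 30*21/32) = -2 + (388/455 - 315/16) = -2 - 137117/7280 = -151677/7280 ≈ -20.835)
1/(Q + 880) = 1/(-151677/7280 + 880) = 1/(6254723/7280) = 7280/6254723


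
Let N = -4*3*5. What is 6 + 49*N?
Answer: -2934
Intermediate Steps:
N = -60 (N = -12*5 = -60)
6 + 49*N = 6 + 49*(-60) = 6 - 2940 = -2934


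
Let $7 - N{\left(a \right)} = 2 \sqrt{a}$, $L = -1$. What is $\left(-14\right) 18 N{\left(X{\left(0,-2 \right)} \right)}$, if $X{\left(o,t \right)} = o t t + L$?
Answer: $-1764 + 504 i \approx -1764.0 + 504.0 i$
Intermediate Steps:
$X{\left(o,t \right)} = -1 + o t^{2}$ ($X{\left(o,t \right)} = o t t - 1 = o t^{2} - 1 = -1 + o t^{2}$)
$N{\left(a \right)} = 7 - 2 \sqrt{a}$
$\left(-14\right) 18 N{\left(X{\left(0,-2 \right)} \right)} = \left(-14\right) 18 \left(7 - 2 \sqrt{-1 + 0 \left(-2\right)^{2}}\right) = - 252 \left(7 - 2 \sqrt{-1 + 0 \cdot 4}\right) = - 252 \left(7 - 2 \sqrt{-1 + 0}\right) = - 252 \left(7 - 2 \sqrt{-1}\right) = - 252 \left(7 - 2 i\right) = -1764 + 504 i$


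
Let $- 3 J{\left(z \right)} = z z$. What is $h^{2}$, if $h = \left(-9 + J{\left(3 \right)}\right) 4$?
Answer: $2304$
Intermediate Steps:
$J{\left(z \right)} = - \frac{z^{2}}{3}$ ($J{\left(z \right)} = - \frac{z z}{3} = - \frac{z^{2}}{3}$)
$h = -48$ ($h = \left(-9 - \frac{3^{2}}{3}\right) 4 = \left(-9 - 3\right) 4 = \left(-12\right) 4 = -48$)
$h^{2} = \left(-48\right)^{2} = 2304$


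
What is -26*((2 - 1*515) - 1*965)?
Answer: 38428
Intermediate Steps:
-26*((2 - 1*515) - 1*965) = -26*((2 - 515) - 965) = -26*(-513 - 965) = -26*(-1478) = 38428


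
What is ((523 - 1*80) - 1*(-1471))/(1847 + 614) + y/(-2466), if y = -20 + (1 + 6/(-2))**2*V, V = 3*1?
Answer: 2369806/3034413 ≈ 0.78098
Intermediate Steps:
V = 3
y = -8 (y = -20 + (1 + 6/(-2))**2*3 = -20 + (1 + 6*(-1/2))**2*3 = -20 + (1 - 3)**2*3 = -20 + (-2)**2*3 = -20 + 4*3 = -20 + 12 = -8)
((523 - 1*80) - 1*(-1471))/(1847 + 614) + y/(-2466) = ((523 - 1*80) - 1*(-1471))/(1847 + 614) - 8/(-2466) = ((523 - 80) + 1471)/2461 - 8*(-1/2466) = (443 + 1471)*(1/2461) + 4/1233 = 1914*(1/2461) + 4/1233 = 1914/2461 + 4/1233 = 2369806/3034413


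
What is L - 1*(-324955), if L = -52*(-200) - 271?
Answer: 335084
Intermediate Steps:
L = 10129 (L = 10400 - 271 = 10129)
L - 1*(-324955) = 10129 - 1*(-324955) = 10129 + 324955 = 335084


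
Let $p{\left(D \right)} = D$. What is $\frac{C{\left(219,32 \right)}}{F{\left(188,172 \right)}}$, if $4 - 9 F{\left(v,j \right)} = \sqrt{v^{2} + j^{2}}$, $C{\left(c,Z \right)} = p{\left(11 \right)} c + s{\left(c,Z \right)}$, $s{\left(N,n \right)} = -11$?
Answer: $- \frac{10791}{8114} - \frac{10791 \sqrt{4058}}{8114} \approx -86.049$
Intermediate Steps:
$C{\left(c,Z \right)} = -11 + 11 c$ ($C{\left(c,Z \right)} = 11 c - 11 = -11 + 11 c$)
$F{\left(v,j \right)} = \frac{4}{9} - \frac{\sqrt{j^{2} + v^{2}}}{9}$ ($F{\left(v,j \right)} = \frac{4}{9} - \frac{\sqrt{v^{2} + j^{2}}}{9} = \frac{4}{9} - \frac{\sqrt{j^{2} + v^{2}}}{9}$)
$\frac{C{\left(219,32 \right)}}{F{\left(188,172 \right)}} = \frac{-11 + 11 \cdot 219}{\frac{4}{9} - \frac{\sqrt{172^{2} + 188^{2}}}{9}} = \frac{-11 + 2409}{\frac{4}{9} - \frac{\sqrt{29584 + 35344}}{9}} = \frac{2398}{\frac{4}{9} - \frac{\sqrt{64928}}{9}} = \frac{2398}{\frac{4}{9} - \frac{4 \sqrt{4058}}{9}}$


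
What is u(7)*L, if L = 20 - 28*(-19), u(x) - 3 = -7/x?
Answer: 1104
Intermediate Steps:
u(x) = 3 - 7/x
L = 552 (L = 20 + 532 = 552)
u(7)*L = (3 - 7/7)*552 = (3 - 7*⅐)*552 = (3 - 1)*552 = 2*552 = 1104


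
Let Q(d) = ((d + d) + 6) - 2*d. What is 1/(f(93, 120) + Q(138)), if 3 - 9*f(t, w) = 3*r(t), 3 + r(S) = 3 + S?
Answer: -3/74 ≈ -0.040541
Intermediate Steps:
Q(d) = 6 (Q(d) = (2*d + 6) - 2*d = (6 + 2*d) - 2*d = 6)
r(S) = S (r(S) = -3 + (3 + S) = S)
f(t, w) = 1/3 - t/3
1/(f(93, 120) + Q(138)) = 1/((1/3 - 1/3*93) + 6) = 1/((1/3 - 31) + 6) = 1/(-92/3 + 6) = 1/(-74/3) = -3/74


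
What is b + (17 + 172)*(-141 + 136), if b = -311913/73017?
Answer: -1100206/1159 ≈ -949.27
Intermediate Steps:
b = -4951/1159 (b = -311913*1/73017 = -4951/1159 ≈ -4.2718)
b + (17 + 172)*(-141 + 136) = -4951/1159 + (17 + 172)*(-141 + 136) = -4951/1159 + 189*(-5) = -4951/1159 - 945 = -1100206/1159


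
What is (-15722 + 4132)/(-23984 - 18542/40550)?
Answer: 234987250/486284871 ≈ 0.48323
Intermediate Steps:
(-15722 + 4132)/(-23984 - 18542/40550) = -11590/(-23984 - 18542*1/40550) = -11590/(-23984 - 9271/20275) = -11590/(-486284871/20275) = -11590*(-20275/486284871) = 234987250/486284871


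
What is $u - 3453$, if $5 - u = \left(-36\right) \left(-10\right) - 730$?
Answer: $-3078$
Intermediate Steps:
$u = 375$ ($u = 5 - \left(\left(-36\right) \left(-10\right) - 730\right) = 5 - \left(360 - 730\right) = 5 - -370 = 5 + 370 = 375$)
$u - 3453 = 375 - 3453 = -3078$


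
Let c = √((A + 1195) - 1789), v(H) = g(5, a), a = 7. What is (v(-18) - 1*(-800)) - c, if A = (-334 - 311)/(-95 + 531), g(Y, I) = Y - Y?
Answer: 800 - I*√28299561/218 ≈ 800.0 - 24.402*I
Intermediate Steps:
g(Y, I) = 0
v(H) = 0
A = -645/436 ≈ -1.4794
c = I*√28299561/218 (c = √((-645/436 + 1195) - 1789) = √(520375/436 - 1789) = √(-259629/436) = I*√28299561/218 ≈ 24.402*I)
(v(-18) - 1*(-800)) - c = (0 - 1*(-800)) - I*√28299561/218 = (0 + 800) - I*√28299561/218 = 800 - I*√28299561/218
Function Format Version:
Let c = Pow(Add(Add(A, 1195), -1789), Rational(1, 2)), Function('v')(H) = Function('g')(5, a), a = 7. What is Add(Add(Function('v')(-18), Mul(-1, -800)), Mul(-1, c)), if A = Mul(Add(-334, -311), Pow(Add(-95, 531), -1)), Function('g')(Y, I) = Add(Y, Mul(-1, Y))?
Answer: Add(800, Mul(Rational(-1, 218), I, Pow(28299561, Rational(1, 2)))) ≈ Add(800.00, Mul(-24.402, I))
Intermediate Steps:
Function('g')(Y, I) = 0
Function('v')(H) = 0
A = Rational(-645, 436) (A = Mul(-645, Pow(436, -1)) = Mul(-645, Rational(1, 436)) = Rational(-645, 436) ≈ -1.4794)
c = Mul(Rational(1, 218), I, Pow(28299561, Rational(1, 2))) (c = Pow(Add(Add(Rational(-645, 436), 1195), -1789), Rational(1, 2)) = Pow(Add(Rational(520375, 436), -1789), Rational(1, 2)) = Pow(Rational(-259629, 436), Rational(1, 2)) = Mul(Rational(1, 218), I, Pow(28299561, Rational(1, 2))) ≈ Mul(24.402, I))
Add(Add(Function('v')(-18), Mul(-1, -800)), Mul(-1, c)) = Add(Add(0, Mul(-1, -800)), Mul(-1, Mul(Rational(1, 218), I, Pow(28299561, Rational(1, 2))))) = Add(Add(0, 800), Mul(Rational(-1, 218), I, Pow(28299561, Rational(1, 2)))) = Add(800, Mul(Rational(-1, 218), I, Pow(28299561, Rational(1, 2))))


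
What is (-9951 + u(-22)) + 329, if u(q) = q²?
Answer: -9138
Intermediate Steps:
(-9951 + u(-22)) + 329 = (-9951 + (-22)²) + 329 = (-9951 + 484) + 329 = -9467 + 329 = -9138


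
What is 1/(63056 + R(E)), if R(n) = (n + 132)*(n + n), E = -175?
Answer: 1/78106 ≈ 1.2803e-5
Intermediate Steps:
R(n) = 2*n*(132 + n) (R(n) = (132 + n)*(2*n) = 2*n*(132 + n))
1/(63056 + R(E)) = 1/(63056 + 2*(-175)*(132 - 175)) = 1/(63056 + 2*(-175)*(-43)) = 1/(63056 + 15050) = 1/78106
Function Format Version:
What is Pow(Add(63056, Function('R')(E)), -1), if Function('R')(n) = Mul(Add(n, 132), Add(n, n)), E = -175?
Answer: Rational(1, 78106) ≈ 1.2803e-5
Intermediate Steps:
Function('R')(n) = Mul(2, n, Add(132, n)) (Function('R')(n) = Mul(Add(132, n), Mul(2, n)) = Mul(2, n, Add(132, n)))
Pow(Add(63056, Function('R')(E)), -1) = Pow(Add(63056, Mul(2, -175, Add(132, -175))), -1) = Pow(Add(63056, Mul(2, -175, -43)), -1) = Pow(Add(63056, 15050), -1) = Pow(78106, -1) = Rational(1, 78106)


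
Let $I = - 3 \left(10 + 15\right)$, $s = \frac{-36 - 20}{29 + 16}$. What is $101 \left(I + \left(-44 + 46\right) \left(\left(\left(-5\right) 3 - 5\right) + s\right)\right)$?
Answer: $- \frac{533987}{45} \approx -11866.0$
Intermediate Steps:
$s = - \frac{56}{45} \approx -1.2444$
$I = -75$ ($I = \left(-3\right) 25 = -75$)
$101 \left(I + \left(-44 + 46\right) \left(\left(\left(-5\right) 3 - 5\right) + s\right)\right) = 101 \left(-75 + \left(-44 + 46\right) \left(\left(\left(-5\right) 3 - 5\right) - \frac{56}{45}\right)\right) = 101 \left(-75 + 2 \left(\left(-15 - 5\right) - \frac{56}{45}\right)\right) = 101 \left(-75 + 2 \left(-20 - \frac{56}{45}\right)\right) = 101 \left(-75 + 2 \left(- \frac{956}{45}\right)\right) = 101 \left(-75 - \frac{1912}{45}\right) = 101 \left(- \frac{5287}{45}\right) = - \frac{533987}{45}$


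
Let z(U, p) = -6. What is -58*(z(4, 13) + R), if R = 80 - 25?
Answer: -2842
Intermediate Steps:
R = 55
-58*(z(4, 13) + R) = -58*(-6 + 55) = -58*49 = -2842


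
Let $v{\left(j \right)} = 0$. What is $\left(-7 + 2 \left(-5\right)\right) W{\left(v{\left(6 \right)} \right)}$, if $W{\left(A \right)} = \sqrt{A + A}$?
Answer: $0$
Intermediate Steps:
$W{\left(A \right)} = \sqrt{2} \sqrt{A}$ ($W{\left(A \right)} = \sqrt{2 A} = \sqrt{2} \sqrt{A}$)
$\left(-7 + 2 \left(-5\right)\right) W{\left(v{\left(6 \right)} \right)} = \left(-7 + 2 \left(-5\right)\right) \sqrt{2} \sqrt{0} = \left(-7 - 10\right) \sqrt{2} \cdot 0 = \left(-17\right) 0 = 0$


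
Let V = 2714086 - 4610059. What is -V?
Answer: 1895973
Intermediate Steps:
V = -1895973
-V = -1*(-1895973) = 1895973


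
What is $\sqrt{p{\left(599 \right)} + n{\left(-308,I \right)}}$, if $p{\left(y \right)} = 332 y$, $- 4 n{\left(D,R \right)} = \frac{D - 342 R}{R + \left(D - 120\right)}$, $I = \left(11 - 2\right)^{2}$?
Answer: $\frac{\sqrt{95772268578}}{694} \approx 445.92$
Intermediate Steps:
$I = 81$ ($I = 9^{2} = 81$)
$n{\left(D,R \right)} = - \frac{D - 342 R}{4 \left(-120 + D + R\right)}$ ($n{\left(D,R \right)} = - \frac{\left(D - 342 R\right) \frac{1}{R + \left(D - 120\right)}}{4} = - \frac{\left(D - 342 R\right) \frac{1}{R + \left(-120 + D\right)}}{4} = - \frac{\left(D - 342 R\right) \frac{1}{-120 + D + R}}{4} = - \frac{\frac{1}{-120 + D + R} \left(D - 342 R\right)}{4} = - \frac{D - 342 R}{4 \left(-120 + D + R\right)}$)
$\sqrt{p{\left(599 \right)} + n{\left(-308,I \right)}} = \sqrt{332 \cdot 599 + \frac{\left(-1\right) \left(-308\right) + 342 \cdot 81}{4 \left(-120 - 308 + 81\right)}} = \sqrt{198868 + \frac{308 + 27702}{4 \left(-347\right)}} = \sqrt{198868 + \frac{1}{4} \left(- \frac{1}{347}\right) 28010} = \sqrt{198868 - \frac{14005}{694}} = \sqrt{\frac{138000387}{694}} = \frac{\sqrt{95772268578}}{694}$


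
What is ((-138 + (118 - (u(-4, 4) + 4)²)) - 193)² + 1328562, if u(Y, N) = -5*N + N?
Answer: 1456011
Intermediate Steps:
u(Y, N) = -4*N
((-138 + (118 - (u(-4, 4) + 4)²)) - 193)² + 1328562 = ((-138 + (118 - (-4*4 + 4)²)) - 193)² + 1328562 = ((-138 + (118 - (-16 + 4)²)) - 193)² + 1328562 = ((-138 + (118 - 1*(-12)²)) - 193)² + 1328562 = ((-138 + (118 - 1*144)) - 193)² + 1328562 = ((-138 + (118 - 144)) - 193)² + 1328562 = ((-138 - 26) - 193)² + 1328562 = (-164 - 193)² + 1328562 = (-357)² + 1328562 = 127449 + 1328562 = 1456011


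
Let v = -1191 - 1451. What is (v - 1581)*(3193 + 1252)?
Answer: -18771235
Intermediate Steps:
v = -2642
(v - 1581)*(3193 + 1252) = (-2642 - 1581)*(3193 + 1252) = -4223*4445 = -18771235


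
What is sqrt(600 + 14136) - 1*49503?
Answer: -49503 + 4*sqrt(921) ≈ -49382.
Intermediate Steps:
sqrt(600 + 14136) - 1*49503 = sqrt(14736) - 49503 = 4*sqrt(921) - 49503 = -49503 + 4*sqrt(921)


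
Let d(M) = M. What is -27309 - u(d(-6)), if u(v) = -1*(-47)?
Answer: -27356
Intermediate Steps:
u(v) = 47
-27309 - u(d(-6)) = -27309 - 1*47 = -27309 - 47 = -27356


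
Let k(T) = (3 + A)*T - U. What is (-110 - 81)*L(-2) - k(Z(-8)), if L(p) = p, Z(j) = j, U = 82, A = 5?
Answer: 528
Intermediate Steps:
k(T) = -82 + 8*T (k(T) = (3 + 5)*T - 1*82 = 8*T - 82 = -82 + 8*T)
(-110 - 81)*L(-2) - k(Z(-8)) = (-110 - 81)*(-2) - (-82 + 8*(-8)) = -191*(-2) - (-82 - 64) = 382 - 1*(-146) = 382 + 146 = 528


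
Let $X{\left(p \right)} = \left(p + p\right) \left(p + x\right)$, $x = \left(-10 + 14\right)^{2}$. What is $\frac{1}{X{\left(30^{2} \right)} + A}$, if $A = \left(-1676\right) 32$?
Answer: $\frac{1}{1595168} \approx 6.2689 \cdot 10^{-7}$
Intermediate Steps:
$x = 16$ ($x = 4^{2} = 16$)
$A = -53632$
$X{\left(p \right)} = 2 p \left(16 + p\right)$ ($X{\left(p \right)} = \left(p + p\right) \left(p + 16\right) = 2 p \left(16 + p\right)$)
$\frac{1}{X{\left(30^{2} \right)} + A} = \frac{1}{2 \cdot 30^{2} \left(16 + 30^{2}\right) - 53632} = \frac{1}{2 \cdot 900 \left(16 + 900\right) - 53632} = \frac{1}{2 \cdot 900 \cdot 916 - 53632} = \frac{1}{1648800 - 53632} = \frac{1}{1595168}$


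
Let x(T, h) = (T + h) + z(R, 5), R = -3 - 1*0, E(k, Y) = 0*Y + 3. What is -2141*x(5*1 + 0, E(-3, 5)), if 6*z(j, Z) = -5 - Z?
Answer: -40679/3 ≈ -13560.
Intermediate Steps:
E(k, Y) = 3 (E(k, Y) = 0 + 3 = 3)
R = -3 (R = -3 + 0 = -3)
z(j, Z) = -⅚ - Z/6 (z(j, Z) = (-5 - Z)/6 = -⅚ - Z/6)
x(T, h) = -5/3 + T + h (x(T, h) = (T + h) + (-⅚ - ⅙*5) = (T + h) + (-⅚ - ⅚) = (T + h) - 5/3 = -5/3 + T + h)
-2141*x(5*1 + 0, E(-3, 5)) = -2141*(-5/3 + (5*1 + 0) + 3) = -2141*(-5/3 + (5 + 0) + 3) = -2141*(-5/3 + 5 + 3) = -2141*19/3 = -40679/3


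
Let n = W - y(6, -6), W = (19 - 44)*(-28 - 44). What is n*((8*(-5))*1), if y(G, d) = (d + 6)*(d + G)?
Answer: -72000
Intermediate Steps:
y(G, d) = (6 + d)*(G + d)
W = 1800 (W = -25*(-72) = 1800)
n = 1800 (n = 1800 - ((-6)² + 6*6 + 6*(-6) + 6*(-6)) = 1800 - (36 + 36 - 36 - 36) = 1800 - 1*0 = 1800 + 0 = 1800)
n*((8*(-5))*1) = 1800*((8*(-5))*1) = 1800*(-40*1) = 1800*(-40) = -72000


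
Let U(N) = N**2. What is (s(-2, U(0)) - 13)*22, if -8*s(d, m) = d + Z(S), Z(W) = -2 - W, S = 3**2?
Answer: -1001/4 ≈ -250.25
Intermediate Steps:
S = 9
s(d, m) = 11/8 - d/8 (s(d, m) = -(d + (-2 - 1*9))/8 = -(d + (-2 - 9))/8 = -(d - 11)/8 = -(-11 + d)/8 = 11/8 - d/8)
(s(-2, U(0)) - 13)*22 = ((11/8 - 1/8*(-2)) - 13)*22 = ((11/8 + 1/4) - 13)*22 = (13/8 - 13)*22 = -91/8*22 = -1001/4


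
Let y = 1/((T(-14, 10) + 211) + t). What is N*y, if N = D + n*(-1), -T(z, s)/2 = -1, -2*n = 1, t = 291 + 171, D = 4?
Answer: 1/150 ≈ 0.0066667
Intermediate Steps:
t = 462
n = -1/2 (n = -1/2*1 = -1/2 ≈ -0.50000)
T(z, s) = 2 (T(z, s) = -2*(-1) = 2)
y = 1/675 (y = 1/((2 + 211) + 462) = 1/(213 + 462) = 1/675 ≈ 0.0014815)
N = 9/2 (N = 4 - 1/2*(-1) = 4 + 1/2 = 9/2 ≈ 4.5000)
N*y = (9/2)*(1/675) = 1/150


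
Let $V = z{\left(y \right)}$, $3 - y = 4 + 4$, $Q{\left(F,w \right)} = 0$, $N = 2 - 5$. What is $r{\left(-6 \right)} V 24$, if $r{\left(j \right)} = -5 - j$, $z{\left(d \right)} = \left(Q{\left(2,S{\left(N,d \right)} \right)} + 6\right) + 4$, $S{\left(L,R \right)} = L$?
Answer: $240$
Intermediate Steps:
$N = -3$ ($N = 2 - 5 = -3$)
$y = -5$ ($y = 3 - \left(4 + 4\right) = 3 - 8 = -5$)
$z{\left(d \right)} = 10$ ($z{\left(d \right)} = \left(0 + 6\right) + 4 = 6 + 4 = 10$)
$V = 10$
$r{\left(-6 \right)} V 24 = \left(-5 - -6\right) 10 \cdot 24 = \left(-5 + 6\right) 10 \cdot 24 = 1 \cdot 10 \cdot 24 = 10 \cdot 24 = 240$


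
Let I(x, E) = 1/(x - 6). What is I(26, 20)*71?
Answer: 71/20 ≈ 3.5500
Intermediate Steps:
I(x, E) = 1/(-6 + x)
I(26, 20)*71 = 71/(-6 + 26) = 71/20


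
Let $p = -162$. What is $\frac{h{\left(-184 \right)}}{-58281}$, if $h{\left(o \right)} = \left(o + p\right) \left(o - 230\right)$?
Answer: $- \frac{47748}{19427} \approx -2.4578$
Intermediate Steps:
$h{\left(o \right)} = \left(-230 + o\right) \left(-162 + o\right)$ ($h{\left(o \right)} = \left(o - 162\right) \left(o - 230\right) = \left(-162 + o\right) \left(-230 + o\right) = \left(-230 + o\right) \left(-162 + o\right)$)
$\frac{h{\left(-184 \right)}}{-58281} = \frac{37260 + \left(-184\right)^{2} - -72128}{-58281} = \left(37260 + 33856 + 72128\right) \left(- \frac{1}{58281}\right) = 143244 \left(- \frac{1}{58281}\right) = - \frac{47748}{19427}$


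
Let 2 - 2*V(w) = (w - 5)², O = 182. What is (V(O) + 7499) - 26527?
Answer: -69383/2 ≈ -34692.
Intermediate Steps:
V(w) = 1 - (-5 + w)²/2 (V(w) = 1 - (w - 5)²/2 = 1 - (-5 + w)²/2)
(V(O) + 7499) - 26527 = ((1 - (-5 + 182)²/2) + 7499) - 26527 = ((1 - ½*177²) + 7499) - 26527 = ((1 - ½*31329) + 7499) - 26527 = ((1 - 31329/2) + 7499) - 26527 = (-31327/2 + 7499) - 26527 = -16329/2 - 26527 = -69383/2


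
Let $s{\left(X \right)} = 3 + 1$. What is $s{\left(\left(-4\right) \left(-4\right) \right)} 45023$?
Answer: $180092$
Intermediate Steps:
$s{\left(X \right)} = 4$
$s{\left(\left(-4\right) \left(-4\right) \right)} 45023 = 4 \cdot 45023 = 180092$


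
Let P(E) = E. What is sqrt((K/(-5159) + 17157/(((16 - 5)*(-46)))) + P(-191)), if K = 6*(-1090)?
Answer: 167*I*sqrt(3732302)/21574 ≈ 14.955*I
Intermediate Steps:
K = -6540
sqrt((K/(-5159) + 17157/(((16 - 5)*(-46)))) + P(-191)) = sqrt((-6540/(-5159) + 17157/(((16 - 5)*(-46)))) - 191) = sqrt((-6540*(-1/5159) + 17157/((11*(-46)))) - 191) = sqrt((6540/5159 + 17157/(-506)) - 191) = sqrt((6540/5159 + 17157*(-1/506)) - 191) = sqrt((6540/5159 - 17157/506) - 191) = sqrt(-704163/21574 - 191) = sqrt(-4824797/21574) = 167*I*sqrt(3732302)/21574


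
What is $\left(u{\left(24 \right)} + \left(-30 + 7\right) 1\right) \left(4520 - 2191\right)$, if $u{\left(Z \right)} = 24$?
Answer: $2329$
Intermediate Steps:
$\left(u{\left(24 \right)} + \left(-30 + 7\right) 1\right) \left(4520 - 2191\right) = \left(24 + \left(-30 + 7\right) 1\right) \left(4520 - 2191\right) = \left(24 - 23\right) 2329 = 1 \cdot 2329 = 2329$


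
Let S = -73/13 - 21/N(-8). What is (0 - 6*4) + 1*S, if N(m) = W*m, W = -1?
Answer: -3353/104 ≈ -32.240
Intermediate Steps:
N(m) = -m
S = -857/104 (S = -73/13 - 21/((-1*(-8))) = -73*1/13 - 21/8 = -73/13 - 21*1/8 = -73/13 - 21/8 = -857/104 ≈ -8.2404)
(0 - 6*4) + 1*S = (0 - 6*4) + 1*(-857/104) = (0 - 24) - 857/104 = -24 - 857/104 = -3353/104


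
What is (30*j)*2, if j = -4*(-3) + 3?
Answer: 900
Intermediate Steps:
j = 15 (j = 12 + 3 = 15)
(30*j)*2 = (30*15)*2 = 450*2 = 900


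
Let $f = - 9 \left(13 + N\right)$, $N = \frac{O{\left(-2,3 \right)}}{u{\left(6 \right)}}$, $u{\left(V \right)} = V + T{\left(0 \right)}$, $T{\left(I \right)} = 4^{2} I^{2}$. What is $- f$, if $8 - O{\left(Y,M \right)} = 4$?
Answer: $123$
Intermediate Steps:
$T{\left(I \right)} = 16 I^{2}$
$u{\left(V \right)} = V$ ($u{\left(V \right)} = V + 16 \cdot 0^{2} = V + 16 \cdot 0 = V + 0 = V$)
$O{\left(Y,M \right)} = 4$ ($O{\left(Y,M \right)} = 8 - 4 = 4$)
$N = \frac{2}{3}$ ($N = \frac{4}{6} = 4 \cdot \frac{1}{6} = \frac{2}{3} \approx 0.66667$)
$f = -123$ ($f = - 9 \left(13 + \frac{2}{3}\right) = \left(-9\right) \frac{41}{3} = -123$)
$- f = \left(-1\right) \left(-123\right) = 123$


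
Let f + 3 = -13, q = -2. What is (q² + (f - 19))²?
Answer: 961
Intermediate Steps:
f = -16 (f = -3 - 13 = -16)
(q² + (f - 19))² = ((-2)² + (-16 - 19))² = (4 - 35)² = (-31)² = 961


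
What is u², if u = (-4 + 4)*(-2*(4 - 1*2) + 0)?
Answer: 0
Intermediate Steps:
u = 0 (u = 0*(-2*(4 - 2) + 0) = 0*(-2*2 + 0) = 0*(-4 + 0) = 0*(-4) = 0)
u² = 0² = 0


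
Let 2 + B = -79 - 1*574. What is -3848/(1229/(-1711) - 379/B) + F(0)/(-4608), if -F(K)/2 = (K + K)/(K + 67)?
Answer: 2156236420/78263 ≈ 27551.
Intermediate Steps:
F(K) = -4*K/(67 + K) (F(K) = -2*(K + K)/(K + 67) = -2*2*K/(67 + K) = -4*K/(67 + K))
B = -655 (B = -2 + (-79 - 1*574) = -2 + (-79 - 574) = -2 - 653 = -655)
-3848/(1229/(-1711) - 379/B) + F(0)/(-4608) = -3848/(1229/(-1711) - 379/(-655)) - 4*0/(67 + 0)/(-4608) = -3848/(1229*(-1/1711) - 379*(-1/655)) - 4*0/67*(-1/4608) = -3848/(-1229/1711 + 379/655) - 4*0*1/67*(-1/4608) = -3848/(-156526/1120705) + 0*(-1/4608) = -3848*(-1120705/156526) + 0 = 2156236420/78263 + 0 = 2156236420/78263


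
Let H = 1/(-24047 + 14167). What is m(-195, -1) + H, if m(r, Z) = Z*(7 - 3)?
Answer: -39521/9880 ≈ -4.0001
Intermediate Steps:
m(r, Z) = 4*Z (m(r, Z) = Z*4 = 4*Z)
H = -1/9880 (H = 1/(-9880) = -1/9880 ≈ -0.00010121)
m(-195, -1) + H = 4*(-1) - 1/9880 = -4 - 1/9880 = -39521/9880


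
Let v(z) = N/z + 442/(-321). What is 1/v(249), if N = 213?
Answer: -26643/13895 ≈ -1.9175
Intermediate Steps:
v(z) = -442/321 + 213/z (v(z) = 213/z + 442/(-321) = 213/z + 442*(-1/321) = 213/z - 442/321 = -442/321 + 213/z)
1/v(249) = 1/(-442/321 + 213/249) = 1/(-442/321 + 213*(1/249)) = 1/(-442/321 + 71/83) = 1/(-13895/26643) = -26643/13895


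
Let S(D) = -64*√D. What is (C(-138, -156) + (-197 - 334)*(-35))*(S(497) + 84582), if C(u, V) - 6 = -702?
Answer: 1513087398 - 1144896*√497 ≈ 1.4876e+9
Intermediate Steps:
C(u, V) = -696 (C(u, V) = 6 - 702 = -696)
(C(-138, -156) + (-197 - 334)*(-35))*(S(497) + 84582) = (-696 + (-197 - 334)*(-35))*(-64*√497 + 84582) = (-696 - 531*(-35))*(84582 - 64*√497) = (-696 + 18585)*(84582 - 64*√497) = 17889*(84582 - 64*√497) = 1513087398 - 1144896*√497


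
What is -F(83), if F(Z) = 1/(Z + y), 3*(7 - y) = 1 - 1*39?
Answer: -3/308 ≈ -0.0097403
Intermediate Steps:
y = 59/3 (y = 7 - (1 - 1*39)/3 = 7 - (1 - 39)/3 = 7 - 1/3*(-38) = 7 + 38/3 = 59/3 ≈ 19.667)
F(Z) = 1/(59/3 + Z) (F(Z) = 1/(Z + 59/3) = 1/(59/3 + Z))
-F(83) = -3/(59 + 3*83) = -3/(59 + 249) = -3/308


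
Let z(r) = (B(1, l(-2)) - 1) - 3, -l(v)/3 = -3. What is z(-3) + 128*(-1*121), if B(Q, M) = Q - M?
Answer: -15500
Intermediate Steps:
l(v) = 9 (l(v) = -3*(-3) = 9)
z(r) = -12 (z(r) = ((1 - 1*9) - 1) - 3 = ((1 - 9) - 1) - 3 = (-8 - 1) - 3 = -9 - 3 = -12)
z(-3) + 128*(-1*121) = -12 + 128*(-1*121) = -12 + 128*(-121) = -12 - 15488 = -15500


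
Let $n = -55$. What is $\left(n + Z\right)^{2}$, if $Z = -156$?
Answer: $44521$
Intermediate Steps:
$\left(n + Z\right)^{2} = \left(-55 - 156\right)^{2} = \left(-211\right)^{2} = 44521$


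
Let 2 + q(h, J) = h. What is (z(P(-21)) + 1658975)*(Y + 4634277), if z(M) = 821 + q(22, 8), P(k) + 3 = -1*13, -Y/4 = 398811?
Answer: 5044235597928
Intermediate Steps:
q(h, J) = -2 + h
Y = -1595244 (Y = -4*398811 = -1595244)
P(k) = -16 (P(k) = -3 - 1*13 = -3 - 13 = -16)
z(M) = 841 (z(M) = 821 + (-2 + 22) = 821 + 20 = 841)
(z(P(-21)) + 1658975)*(Y + 4634277) = (841 + 1658975)*(-1595244 + 4634277) = 1659816*3039033 = 5044235597928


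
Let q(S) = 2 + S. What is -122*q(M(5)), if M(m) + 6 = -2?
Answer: 732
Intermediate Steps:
M(m) = -8 (M(m) = -6 - 2 = -8)
-122*q(M(5)) = -122*(2 - 8) = -122*(-6) = 732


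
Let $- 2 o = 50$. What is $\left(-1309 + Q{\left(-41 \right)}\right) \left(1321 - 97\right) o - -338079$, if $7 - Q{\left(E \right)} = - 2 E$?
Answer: $42688479$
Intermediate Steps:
$Q{\left(E \right)} = 7 + 2 E$ ($Q{\left(E \right)} = 7 - - 2 E = 7 + 2 E$)
$o = -25$ ($o = \left(- \frac{1}{2}\right) 50 = -25$)
$\left(-1309 + Q{\left(-41 \right)}\right) \left(1321 - 97\right) o - -338079 = \left(-1309 + \left(7 + 2 \left(-41\right)\right)\right) \left(1321 - 97\right) \left(-25\right) - -338079 = \left(-1309 + \left(7 - 82\right)\right) 1224 \left(-25\right) + 338079 = \left(-1309 - 75\right) 1224 \left(-25\right) + 338079 = \left(-1384\right) 1224 \left(-25\right) + 338079 = \left(-1694016\right) \left(-25\right) + 338079 = 42350400 + 338079 = 42688479$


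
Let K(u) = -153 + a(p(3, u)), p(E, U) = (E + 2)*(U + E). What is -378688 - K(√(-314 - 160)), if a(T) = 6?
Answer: -378541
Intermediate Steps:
p(E, U) = (2 + E)*(E + U)
K(u) = -147 (K(u) = -153 + 6 = -147)
-378688 - K(√(-314 - 160)) = -378688 - 1*(-147) = -378688 + 147 = -378541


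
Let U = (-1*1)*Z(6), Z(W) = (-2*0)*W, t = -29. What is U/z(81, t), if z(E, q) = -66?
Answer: 0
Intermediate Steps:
Z(W) = 0 (Z(W) = 0*W = 0)
U = 0 (U = -1*1*0 = -1*0 = 0)
U/z(81, t) = 0/(-66) = 0*(-1/66) = 0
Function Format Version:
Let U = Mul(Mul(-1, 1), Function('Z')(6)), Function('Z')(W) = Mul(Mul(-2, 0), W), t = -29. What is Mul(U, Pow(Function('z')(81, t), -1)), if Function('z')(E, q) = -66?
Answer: 0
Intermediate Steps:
Function('Z')(W) = 0 (Function('Z')(W) = Mul(0, W) = 0)
U = 0 (U = Mul(Mul(-1, 1), 0) = Mul(-1, 0) = 0)
Mul(U, Pow(Function('z')(81, t), -1)) = Mul(0, Pow(-66, -1)) = Mul(0, Rational(-1, 66)) = 0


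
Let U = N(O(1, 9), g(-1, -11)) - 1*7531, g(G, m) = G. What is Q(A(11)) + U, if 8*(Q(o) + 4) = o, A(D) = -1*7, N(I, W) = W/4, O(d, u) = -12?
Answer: -60289/8 ≈ -7536.1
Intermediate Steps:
N(I, W) = W/4 (N(I, W) = W*(¼) = W/4)
A(D) = -7
Q(o) = -4 + o/8
U = -30125/4 (U = (¼)*(-1) - 1*7531 = -¼ - 7531 = -30125/4 ≈ -7531.3)
Q(A(11)) + U = (-4 + (⅛)*(-7)) - 30125/4 = (-4 - 7/8) - 30125/4 = -39/8 - 30125/4 = -60289/8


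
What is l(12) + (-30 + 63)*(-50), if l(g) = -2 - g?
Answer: -1664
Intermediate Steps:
l(12) + (-30 + 63)*(-50) = (-2 - 1*12) + (-30 + 63)*(-50) = (-2 - 12) + 33*(-50) = -14 - 1650 = -1664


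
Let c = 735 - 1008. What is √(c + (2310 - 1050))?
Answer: √987 ≈ 31.417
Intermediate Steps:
c = -273
√(c + (2310 - 1050)) = √(-273 + (2310 - 1050)) = √(-273 + 1260) = √987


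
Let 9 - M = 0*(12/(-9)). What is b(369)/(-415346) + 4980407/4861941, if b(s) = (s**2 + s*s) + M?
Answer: 744534871351/2019387746586 ≈ 0.36869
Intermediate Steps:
M = 9 (M = 9 - 0*12/(-9) = 9 - 0*12*(-1/9) = 9 - 0*(-4)/3 = 9 - 1*0 = 9 + 0 = 9)
b(s) = 9 + 2*s**2 (b(s) = (s**2 + s*s) + 9 = (s**2 + s**2) + 9 = 2*s**2 + 9 = 9 + 2*s**2)
b(369)/(-415346) + 4980407/4861941 = (9 + 2*369**2)/(-415346) + 4980407/4861941 = (9 + 2*136161)*(-1/415346) + 4980407*(1/4861941) = (9 + 272322)*(-1/415346) + 4980407/4861941 = 272331*(-1/415346) + 4980407/4861941 = -272331/415346 + 4980407/4861941 = 744534871351/2019387746586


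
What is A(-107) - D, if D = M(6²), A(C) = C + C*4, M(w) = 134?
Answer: -669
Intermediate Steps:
A(C) = 5*C (A(C) = C + 4*C = 5*C)
D = 134
A(-107) - D = 5*(-107) - 1*134 = -535 - 134 = -669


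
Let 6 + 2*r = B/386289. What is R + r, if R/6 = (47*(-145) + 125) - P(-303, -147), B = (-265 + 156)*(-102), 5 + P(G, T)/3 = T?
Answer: -4816635688/128763 ≈ -37407.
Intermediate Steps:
P(G, T) = -15 + 3*T
B = 11118 (B = -109*(-102) = 11118)
R = -37404 (R = 6*((47*(-145) + 125) - (-15 + 3*(-147))) = 6*((-6815 + 125) - (-15 - 441)) = 6*(-6690 - 1*(-456)) = 6*(-6690 + 456) = 6*(-6234) = -37404)
r = -384436/128763 (r = -3 + (11118/386289)/2 = -3 + (11118*(1/386289))/2 = -3 + (½)*(3706/128763) = -3 + 1853/128763 = -384436/128763 ≈ -2.9856)
R + r = -37404 - 384436/128763 = -4816635688/128763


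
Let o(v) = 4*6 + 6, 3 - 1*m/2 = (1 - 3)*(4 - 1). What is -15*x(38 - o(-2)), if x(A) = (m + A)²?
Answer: -10140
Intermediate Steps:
m = 18 (m = 6 - 2*(1 - 3)*(4 - 1) = 6 - (-4)*3 = 6 - 2*(-6) = 6 + 12 = 18)
o(v) = 30 (o(v) = 24 + 6 = 30)
x(A) = (18 + A)²
-15*x(38 - o(-2)) = -15*(18 + (38 - 1*30))² = -15*(18 + (38 - 30))² = -15*(18 + 8)² = -15*26² = -15*676 = -10140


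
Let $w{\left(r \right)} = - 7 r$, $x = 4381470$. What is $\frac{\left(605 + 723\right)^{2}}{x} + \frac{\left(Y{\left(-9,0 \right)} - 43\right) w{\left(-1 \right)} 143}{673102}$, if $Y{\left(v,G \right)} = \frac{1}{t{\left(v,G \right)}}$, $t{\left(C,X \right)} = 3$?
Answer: $\frac{249985563712}{737294054985} \approx 0.33906$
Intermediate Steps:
$Y{\left(v,G \right)} = \frac{1}{3}$
$\frac{\left(605 + 723\right)^{2}}{x} + \frac{\left(Y{\left(-9,0 \right)} - 43\right) w{\left(-1 \right)} 143}{673102} = \frac{\left(605 + 723\right)^{2}}{4381470} + \frac{\left(\frac{1}{3} - 43\right) \left(\left(-7\right) \left(-1\right)\right) 143}{673102} = 1328^{2} \cdot \frac{1}{4381470} + \left(- \frac{128}{3}\right) 7 \cdot 143 \cdot \frac{1}{673102} = 1763584 \cdot \frac{1}{4381470} + \left(- \frac{896}{3}\right) 143 \cdot \frac{1}{673102} = \frac{881792}{2190735} - \frac{64064}{1009653} = \frac{249985563712}{737294054985}$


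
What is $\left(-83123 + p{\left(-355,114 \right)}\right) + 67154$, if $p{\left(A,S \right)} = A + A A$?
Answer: $109701$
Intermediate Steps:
$p{\left(A,S \right)} = A + A^{2}$
$\left(-83123 + p{\left(-355,114 \right)}\right) + 67154 = \left(-83123 - 355 \left(1 - 355\right)\right) + 67154 = \left(-83123 - -125670\right) + 67154 = \left(-83123 + 125670\right) + 67154 = 42547 + 67154 = 109701$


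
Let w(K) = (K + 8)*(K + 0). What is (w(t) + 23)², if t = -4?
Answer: 49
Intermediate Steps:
w(K) = K*(8 + K) (w(K) = (8 + K)*K = K*(8 + K))
(w(t) + 23)² = (-4*(8 - 4) + 23)² = (-4*4 + 23)² = (-16 + 23)² = 7² = 49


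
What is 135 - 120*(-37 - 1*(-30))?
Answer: 975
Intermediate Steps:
135 - 120*(-37 - 1*(-30)) = 135 - 120*(-37 + 30) = 135 - 120*(-7) = 135 + 840 = 975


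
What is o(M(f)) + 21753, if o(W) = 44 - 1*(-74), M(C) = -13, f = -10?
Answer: 21871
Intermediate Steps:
o(W) = 118 (o(W) = 44 + 74 = 118)
o(M(f)) + 21753 = 118 + 21753 = 21871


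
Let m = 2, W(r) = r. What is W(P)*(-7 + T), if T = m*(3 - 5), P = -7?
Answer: 77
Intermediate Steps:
T = -4 (T = 2*(3 - 5) = 2*(-2) = -4)
W(P)*(-7 + T) = -7*(-7 - 4) = -7*(-11) = 77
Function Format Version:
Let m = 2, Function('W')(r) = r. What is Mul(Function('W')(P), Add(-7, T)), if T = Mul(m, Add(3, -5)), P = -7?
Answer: 77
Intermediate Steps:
T = -4 (T = Mul(2, Add(3, -5)) = Mul(2, -2) = -4)
Mul(Function('W')(P), Add(-7, T)) = Mul(-7, Add(-7, -4)) = Mul(-7, -11) = 77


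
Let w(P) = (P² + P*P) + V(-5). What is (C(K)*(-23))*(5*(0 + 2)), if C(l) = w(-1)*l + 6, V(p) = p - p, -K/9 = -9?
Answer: -38640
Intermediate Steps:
K = 81 (K = -9*(-9) = 81)
V(p) = 0
w(P) = 2*P² (w(P) = (P² + P*P) + 0 = (P² + P²) + 0 = 2*P² + 0 = 2*P²)
C(l) = 6 + 2*l (C(l) = (2*(-1)²)*l + 6 = (2*1)*l + 6 = 2*l + 6 = 6 + 2*l)
(C(K)*(-23))*(5*(0 + 2)) = ((6 + 2*81)*(-23))*(5*(0 + 2)) = ((6 + 162)*(-23))*(5*2) = (168*(-23))*10 = -3864*10 = -38640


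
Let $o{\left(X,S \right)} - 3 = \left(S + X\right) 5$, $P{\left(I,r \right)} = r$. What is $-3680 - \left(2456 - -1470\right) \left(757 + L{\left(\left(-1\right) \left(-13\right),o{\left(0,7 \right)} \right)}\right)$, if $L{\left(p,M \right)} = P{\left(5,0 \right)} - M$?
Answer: $-2826474$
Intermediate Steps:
$o{\left(X,S \right)} = 3 + 5 S + 5 X$ ($o{\left(X,S \right)} = 3 + \left(S + X\right) 5 = 3 + \left(5 S + 5 X\right) = 3 + 5 S + 5 X$)
$L{\left(p,M \right)} = - M$ ($L{\left(p,M \right)} = 0 - M = - M$)
$-3680 - \left(2456 - -1470\right) \left(757 + L{\left(\left(-1\right) \left(-13\right),o{\left(0,7 \right)} \right)}\right) = -3680 - \left(2456 - -1470\right) \left(757 - \left(3 + 5 \cdot 7 + 5 \cdot 0\right)\right) = -3680 - \left(2456 + 1470\right) \left(757 - \left(3 + 35 + 0\right)\right) = -3680 - 3926 \left(757 - 38\right) = -3680 - 3926 \cdot 719 = -3680 - 2822794 = -2826474$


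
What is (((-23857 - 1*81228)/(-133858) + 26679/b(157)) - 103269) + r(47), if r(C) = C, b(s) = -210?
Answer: -242094844141/2342515 ≈ -1.0335e+5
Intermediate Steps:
(((-23857 - 1*81228)/(-133858) + 26679/b(157)) - 103269) + r(47) = (((-23857 - 1*81228)/(-133858) + 26679/(-210)) - 103269) + 47 = (((-23857 - 81228)*(-1/133858) + 26679*(-1/210)) - 103269) + 47 = ((-105085*(-1/133858) - 8893/70) - 103269) + 47 = ((105085/133858 - 8893/70) - 103269) + 47 = (-295760811/2342515 - 103269) + 47 = -242204942346/2342515 + 47 = -242094844141/2342515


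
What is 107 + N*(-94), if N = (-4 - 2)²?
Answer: -3277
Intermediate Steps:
N = 36 (N = (-6)² = 36)
107 + N*(-94) = 107 + 36*(-94) = 107 - 3384 = -3277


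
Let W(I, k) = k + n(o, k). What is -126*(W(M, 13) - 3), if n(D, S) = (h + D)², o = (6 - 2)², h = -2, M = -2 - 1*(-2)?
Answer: -25956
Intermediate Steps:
M = 0 (M = -2 + 2 = 0)
o = 16 (o = 4² = 16)
n(D, S) = (-2 + D)²
W(I, k) = 196 + k (W(I, k) = k + (-2 + 16)² = k + 14² = k + 196 = 196 + k)
-126*(W(M, 13) - 3) = -126*((196 + 13) - 3) = -126*(209 - 3) = -126*206 = -25956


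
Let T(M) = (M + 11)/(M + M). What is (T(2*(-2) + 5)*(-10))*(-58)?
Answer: 3480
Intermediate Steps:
T(M) = (11 + M)/(2*M) (T(M) = (11 + M)/((2*M)) = (11 + M)*(1/(2*M)) = (11 + M)/(2*M))
(T(2*(-2) + 5)*(-10))*(-58) = (((11 + (2*(-2) + 5))/(2*(2*(-2) + 5)))*(-10))*(-58) = (((11 + (-4 + 5))/(2*(-4 + 5)))*(-10))*(-58) = (((½)*(11 + 1)/1)*(-10))*(-58) = (((½)*1*12)*(-10))*(-58) = (6*(-10))*(-58) = -60*(-58) = 3480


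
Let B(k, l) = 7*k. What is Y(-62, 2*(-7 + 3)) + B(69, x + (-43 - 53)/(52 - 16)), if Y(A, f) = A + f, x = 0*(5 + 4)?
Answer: 413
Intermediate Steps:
x = 0 (x = 0*9 = 0)
Y(-62, 2*(-7 + 3)) + B(69, x + (-43 - 53)/(52 - 16)) = (-62 + 2*(-7 + 3)) + 7*69 = (-62 + 2*(-4)) + 483 = (-62 - 8) + 483 = -70 + 483 = 413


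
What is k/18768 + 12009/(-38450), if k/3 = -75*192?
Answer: -39300519/15033950 ≈ -2.6141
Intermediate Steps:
k = -43200 (k = 3*(-75*192) = 3*(-14400) = -43200)
k/18768 + 12009/(-38450) = -43200/18768 + 12009/(-38450) = -43200*1/18768 + 12009*(-1/38450) = -900/391 - 12009/38450 = -39300519/15033950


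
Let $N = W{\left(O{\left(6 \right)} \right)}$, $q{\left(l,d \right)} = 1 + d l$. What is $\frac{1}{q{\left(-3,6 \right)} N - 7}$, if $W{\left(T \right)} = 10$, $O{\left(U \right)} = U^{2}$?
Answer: $- \frac{1}{177} \approx -0.0056497$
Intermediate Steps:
$N = 10$
$\frac{1}{q{\left(-3,6 \right)} N - 7} = \frac{1}{\left(1 + 6 \left(-3\right)\right) 10 - 7} = \frac{1}{\left(1 - 18\right) 10 - 7} = \frac{1}{\left(-17\right) 10 - 7} = \frac{1}{-170 - 7} = \frac{1}{-177} = - \frac{1}{177}$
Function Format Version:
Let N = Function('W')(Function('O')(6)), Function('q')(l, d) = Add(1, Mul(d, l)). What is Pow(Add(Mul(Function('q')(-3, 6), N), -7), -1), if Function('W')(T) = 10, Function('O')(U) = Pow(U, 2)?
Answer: Rational(-1, 177) ≈ -0.0056497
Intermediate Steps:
N = 10
Pow(Add(Mul(Function('q')(-3, 6), N), -7), -1) = Pow(Add(Mul(Add(1, Mul(6, -3)), 10), -7), -1) = Pow(Add(Mul(Add(1, -18), 10), -7), -1) = Pow(Add(Mul(-17, 10), -7), -1) = Pow(Add(-170, -7), -1) = Pow(-177, -1) = Rational(-1, 177)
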